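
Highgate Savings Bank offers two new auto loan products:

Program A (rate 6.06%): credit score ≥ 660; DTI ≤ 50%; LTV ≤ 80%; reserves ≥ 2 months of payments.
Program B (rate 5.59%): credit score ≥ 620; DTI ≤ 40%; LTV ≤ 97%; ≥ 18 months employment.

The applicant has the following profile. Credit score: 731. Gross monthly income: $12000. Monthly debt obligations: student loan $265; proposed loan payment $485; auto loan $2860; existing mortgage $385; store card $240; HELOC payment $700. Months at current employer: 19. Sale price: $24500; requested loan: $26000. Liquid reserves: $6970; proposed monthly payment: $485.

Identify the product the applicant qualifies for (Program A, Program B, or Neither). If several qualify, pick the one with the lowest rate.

Neither

Total debts = (265 + 485 + 2,860 + 385 + 240 + 700) = 4,935; DTI = 4,935/12,000 = 41.1%.
LTV = 26,000/24,500 = 106.1%.
Reserves = 6,970/485 = 14.4 months.
Program A: score 731 ≥ 660; DTI 41.1% ≤ 50%; LTV 106.1% > 80%; reserves 14.4 ≥ 2 mo → does not qualify.
Program B: score 731 ≥ 620; DTI 41.1% > 40%; LTV 106.1% > 97%; employment 19 ≥ 18 mo → does not qualify.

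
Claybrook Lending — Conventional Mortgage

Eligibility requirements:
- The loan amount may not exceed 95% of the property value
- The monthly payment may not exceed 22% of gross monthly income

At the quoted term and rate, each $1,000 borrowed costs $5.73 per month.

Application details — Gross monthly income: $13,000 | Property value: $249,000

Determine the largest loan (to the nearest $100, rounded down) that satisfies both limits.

Payment cap: 22% × $13,000 = $2,860/month.
At $5.73 per $1,000, that supports 2,860/5.73 × 1,000 ≈ $499,127 → $499,100.
LTV cap: 95% × $249,000 = $236,550 → $236,500.
Binding constraint: loan-to-value.

$236,500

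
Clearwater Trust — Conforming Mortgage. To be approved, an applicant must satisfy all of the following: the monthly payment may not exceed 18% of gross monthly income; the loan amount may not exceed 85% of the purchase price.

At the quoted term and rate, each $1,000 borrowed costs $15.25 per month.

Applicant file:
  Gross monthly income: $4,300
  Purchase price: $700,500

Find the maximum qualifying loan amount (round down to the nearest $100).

Payment cap: 18% × $4,300 = $774/month.
At $15.25 per $1,000, that supports 774/15.25 × 1,000 ≈ $50,754 → $50,700.
LTV cap: 85% × $700,500 = $595,425 → $595,400.
Binding constraint: payment-to-income.

$50,700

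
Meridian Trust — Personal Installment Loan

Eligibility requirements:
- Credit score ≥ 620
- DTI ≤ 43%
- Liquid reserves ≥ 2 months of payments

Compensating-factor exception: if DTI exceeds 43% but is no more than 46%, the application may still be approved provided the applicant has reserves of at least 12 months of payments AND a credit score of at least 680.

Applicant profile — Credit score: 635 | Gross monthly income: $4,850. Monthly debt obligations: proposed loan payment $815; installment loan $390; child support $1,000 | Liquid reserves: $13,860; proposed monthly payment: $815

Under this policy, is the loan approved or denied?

Credit score 635 ≥ 620 (meets base)
Total debts = (815 + 390 + 1,000) = 2,205. DTI: 2,205 ÷ 4,850 = 45.5%, over the 43% base limit.
Reserves: 13,860 ÷ 815 = 17.0 months (meets 2-month minimum)
45.5% falls in the override range (43%–46%), so the compensating-factor test applies.
Reserves 17.0 ≥ 12 months; credit score 635 < 680.
Compensating-factor requirement not fully met.

Denied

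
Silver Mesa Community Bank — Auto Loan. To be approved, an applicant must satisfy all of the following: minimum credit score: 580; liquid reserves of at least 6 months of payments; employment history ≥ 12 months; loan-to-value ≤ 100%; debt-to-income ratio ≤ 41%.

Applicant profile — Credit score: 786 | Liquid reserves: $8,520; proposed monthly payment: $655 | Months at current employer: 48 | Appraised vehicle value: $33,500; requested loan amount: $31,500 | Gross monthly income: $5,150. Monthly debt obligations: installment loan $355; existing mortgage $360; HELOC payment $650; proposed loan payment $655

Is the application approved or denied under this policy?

Approved

Credit score 786 ≥ 580 (meets)
Reserves: 8,520 ÷ 655 = 13.0 months (meets 6-month minimum)
Employment 48 ≥ 12 months
Loan-to-value = 31,500/33,500 = 94% — pass (100% max)
Total monthly debts = (355 + 360 + 650 + 655) = 2,020. Debt-to-income = 2,020/5,150 = 39.2% — meets 41% limit
All criteria satisfied.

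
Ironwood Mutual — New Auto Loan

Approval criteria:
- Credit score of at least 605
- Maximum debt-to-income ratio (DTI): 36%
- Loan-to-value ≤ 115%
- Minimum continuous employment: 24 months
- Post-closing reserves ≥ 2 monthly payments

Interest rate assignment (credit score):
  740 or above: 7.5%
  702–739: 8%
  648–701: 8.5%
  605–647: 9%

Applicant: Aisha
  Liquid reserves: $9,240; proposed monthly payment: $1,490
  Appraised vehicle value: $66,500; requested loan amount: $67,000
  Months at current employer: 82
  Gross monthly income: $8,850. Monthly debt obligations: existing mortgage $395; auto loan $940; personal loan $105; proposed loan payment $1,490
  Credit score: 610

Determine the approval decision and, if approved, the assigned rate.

Approved at 9%

Credit score 610 ≥ 605 (meets minimum)
Total monthly debts = (395 + 940 + 105 + 1,490) = 2,930. DTI: 2,930 ÷ 8,850 = 33.1%, within the 36% cap
Employment 82 ≥ 24 months
Reserves: 9,240 ÷ 1,490 = 6.2 months (meets 2-month minimum)
LTV: 67,000 ÷ 66,500 = 100.8%, within 115% cap
All requirements met. Score 610 falls in the 605–647 tier → 9%.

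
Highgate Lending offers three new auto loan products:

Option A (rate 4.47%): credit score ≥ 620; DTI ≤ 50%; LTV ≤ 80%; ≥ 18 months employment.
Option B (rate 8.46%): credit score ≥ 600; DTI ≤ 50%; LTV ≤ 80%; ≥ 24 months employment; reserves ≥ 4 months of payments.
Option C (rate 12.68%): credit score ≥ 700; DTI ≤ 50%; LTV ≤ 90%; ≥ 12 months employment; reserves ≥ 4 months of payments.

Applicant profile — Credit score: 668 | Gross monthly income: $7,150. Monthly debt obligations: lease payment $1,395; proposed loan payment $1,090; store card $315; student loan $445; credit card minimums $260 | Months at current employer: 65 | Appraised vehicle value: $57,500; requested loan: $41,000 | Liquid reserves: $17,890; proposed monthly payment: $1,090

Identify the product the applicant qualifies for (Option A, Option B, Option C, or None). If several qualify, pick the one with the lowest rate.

Option A

Total debts = (1,395 + 1,090 + 315 + 445 + 260) = 3,505; DTI = 3,505/7,150 = 49%.
LTV = 41,000/57,500 = 71.3%.
Reserves = 17,890/1,090 = 16.4 months.
Option A: score 668 ≥ 620; DTI 49% ≤ 50%; LTV 71.3% ≤ 80%; employment 65 ≥ 18 mo → qualifies.
Option B: score 668 ≥ 600; DTI 49% ≤ 50%; LTV 71.3% ≤ 80%; employment 65 ≥ 24 mo; reserves 16.4 ≥ 4 mo → qualifies.
Option C: score 668 < 700; DTI 49% ≤ 50%; LTV 71.3% ≤ 90%; employment 65 ≥ 12 mo; reserves 16.4 ≥ 4 mo → does not qualify.
Qualifying: Option A, Option B. Lowest rate is 4.47% → Option A.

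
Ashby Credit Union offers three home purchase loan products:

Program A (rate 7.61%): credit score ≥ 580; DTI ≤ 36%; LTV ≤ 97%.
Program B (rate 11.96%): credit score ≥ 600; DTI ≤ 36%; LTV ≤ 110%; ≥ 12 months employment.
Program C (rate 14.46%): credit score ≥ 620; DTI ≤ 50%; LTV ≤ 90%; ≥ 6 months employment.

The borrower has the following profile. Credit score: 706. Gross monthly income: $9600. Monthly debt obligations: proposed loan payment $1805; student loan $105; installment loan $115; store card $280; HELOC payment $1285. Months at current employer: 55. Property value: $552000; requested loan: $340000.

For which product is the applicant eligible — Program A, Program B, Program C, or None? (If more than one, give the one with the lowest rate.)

Program C

Total debts = (1,805 + 105 + 115 + 280 + 1,285) = 3,590; DTI = 3,590/9,600 = 37.4%.
LTV = 340,000/552,000 = 61.6%.
Program A: score 706 ≥ 580; DTI 37.4% > 36%; LTV 61.6% ≤ 97% → does not qualify.
Program B: score 706 ≥ 600; DTI 37.4% > 36%; LTV 61.6% ≤ 110%; employment 55 ≥ 12 mo → does not qualify.
Program C: score 706 ≥ 620; DTI 37.4% ≤ 50%; LTV 61.6% ≤ 90%; employment 55 ≥ 6 mo → qualifies.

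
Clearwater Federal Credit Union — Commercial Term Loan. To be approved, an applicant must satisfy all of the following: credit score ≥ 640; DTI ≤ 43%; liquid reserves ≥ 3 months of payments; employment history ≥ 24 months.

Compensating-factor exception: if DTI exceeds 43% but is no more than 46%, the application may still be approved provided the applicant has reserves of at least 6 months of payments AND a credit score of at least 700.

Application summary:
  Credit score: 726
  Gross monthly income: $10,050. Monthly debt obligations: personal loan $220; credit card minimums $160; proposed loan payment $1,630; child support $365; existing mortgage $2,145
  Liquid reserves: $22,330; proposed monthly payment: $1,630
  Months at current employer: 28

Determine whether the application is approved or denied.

Approved

Credit score 726 ≥ 640 (meets base)
Total debts = (220 + 160 + 1,630 + 365 + 2,145) = 4,520. DTI: 4,520 ÷ 10,050 = 45%, over the 43% base limit.
Reserves = 22,330/1,630 = 13.7 months ≥ 3
Employment 28 ≥ 24 months
DTI 45% is within the 43%–46% exception band; checking compensating factors.
Reserves 13.7 ≥ 6 months; credit score 726 ≥ 700.
Both compensating conditions met → exception applies.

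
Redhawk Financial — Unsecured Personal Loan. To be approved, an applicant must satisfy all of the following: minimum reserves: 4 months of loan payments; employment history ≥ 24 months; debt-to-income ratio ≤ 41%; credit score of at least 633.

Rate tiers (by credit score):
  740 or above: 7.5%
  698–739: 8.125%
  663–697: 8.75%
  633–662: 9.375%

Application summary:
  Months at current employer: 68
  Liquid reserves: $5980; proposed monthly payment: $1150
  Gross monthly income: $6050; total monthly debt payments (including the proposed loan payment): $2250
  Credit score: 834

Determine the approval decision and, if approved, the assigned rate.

Credit score 834 ≥ 633 (meets minimum)
DTI = 2,250/6,050 = 37.2% ≤ 41%
Employment 68 ≥ 24 months
Reserves = 5,980/1,150 = 5.2 months ≥ 4
All requirements met. Score 834 falls in the 740 or above tier → 7.5%.

Approved at 7.5%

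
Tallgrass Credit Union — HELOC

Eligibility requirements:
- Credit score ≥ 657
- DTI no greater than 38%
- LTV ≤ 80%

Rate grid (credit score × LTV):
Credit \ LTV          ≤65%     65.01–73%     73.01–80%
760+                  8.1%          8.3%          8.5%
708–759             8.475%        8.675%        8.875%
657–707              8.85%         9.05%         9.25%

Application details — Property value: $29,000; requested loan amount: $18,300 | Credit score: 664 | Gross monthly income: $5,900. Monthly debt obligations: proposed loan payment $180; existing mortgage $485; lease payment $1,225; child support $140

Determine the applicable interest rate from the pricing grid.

8.85%

Credit score 664 ≥ 657; Total monthly debts = (180 + 485 + 1,225 + 140) = 2,030. DTI: 2,030 ÷ 5,900 = 34.4%, within the 38% cap
LTV: 18,300 ÷ 29,000 = 63.1%, within 80% cap
Credit 664 → row 657–707; LTV 63.1% → column ≤65%. Grid cell → 8.85%.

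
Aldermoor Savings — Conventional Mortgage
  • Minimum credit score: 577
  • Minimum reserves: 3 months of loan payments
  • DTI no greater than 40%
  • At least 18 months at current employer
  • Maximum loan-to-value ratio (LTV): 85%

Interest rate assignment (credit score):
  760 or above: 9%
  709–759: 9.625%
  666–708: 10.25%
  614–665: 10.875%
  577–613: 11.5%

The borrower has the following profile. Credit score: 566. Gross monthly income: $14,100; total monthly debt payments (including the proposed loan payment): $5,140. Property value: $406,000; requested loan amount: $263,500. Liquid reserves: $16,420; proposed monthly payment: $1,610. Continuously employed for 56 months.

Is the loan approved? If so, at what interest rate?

Denied

Credit score 566 < 577 (below minimum)
Reserves: 16,420 ÷ 1,610 = 10.2 months (meets 3-month minimum)
LTV: 263,500 ÷ 406,000 = 64.9%, within 85% cap
Debt-to-income = 5,140/14,100 = 36.5% — meets 40% limit
Employment 56 ≥ 18 months
Not all requirements met → denied.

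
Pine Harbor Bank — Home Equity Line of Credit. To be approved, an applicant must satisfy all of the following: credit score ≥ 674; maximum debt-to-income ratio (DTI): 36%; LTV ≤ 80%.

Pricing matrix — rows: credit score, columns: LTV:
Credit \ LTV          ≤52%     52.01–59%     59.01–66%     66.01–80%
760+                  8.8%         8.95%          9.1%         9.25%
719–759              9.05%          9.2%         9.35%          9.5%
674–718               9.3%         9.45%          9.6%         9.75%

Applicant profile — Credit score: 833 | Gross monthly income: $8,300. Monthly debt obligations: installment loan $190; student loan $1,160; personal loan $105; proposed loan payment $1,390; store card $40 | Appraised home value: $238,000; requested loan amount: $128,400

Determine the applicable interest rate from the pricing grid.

8.95%

Credit score 833 ≥ 674; Total monthly debts = (190 + 1,160 + 105 + 1,390 + 40) = 2,885. Debt-to-income = 2,885/8,300 = 34.8% — meets 36% limit
LTV: 128,400 ÷ 238,000 = 53.9%, within 80% cap
Row: 833 falls in 760+. Column: 53.9% falls in 52.01–59%. Rate = 8.95%.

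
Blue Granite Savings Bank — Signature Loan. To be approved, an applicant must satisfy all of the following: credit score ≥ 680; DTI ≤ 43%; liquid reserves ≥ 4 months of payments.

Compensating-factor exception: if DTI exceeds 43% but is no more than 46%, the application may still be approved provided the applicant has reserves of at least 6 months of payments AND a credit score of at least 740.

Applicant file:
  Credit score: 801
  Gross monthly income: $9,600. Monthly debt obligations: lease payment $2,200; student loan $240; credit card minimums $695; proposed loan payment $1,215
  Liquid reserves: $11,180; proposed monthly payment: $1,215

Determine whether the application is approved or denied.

Approved

Credit score 801 ≥ 680 (meets base)
Total debts = (2,200 + 240 + 695 + 1,215) = 4,350. DTI: 4,350 ÷ 9,600 = 45.3%, over the 43% base limit.
Liquid reserves cover 11,180/1,215 = 9.2 months — ≥ 4 required
45.3% falls in the override range (43%–46%), so the compensating-factor test applies.
Override check — reserves: 9.2 mo (ok); score: 801 (ok).
Both override conditions satisfied; DTI exception granted.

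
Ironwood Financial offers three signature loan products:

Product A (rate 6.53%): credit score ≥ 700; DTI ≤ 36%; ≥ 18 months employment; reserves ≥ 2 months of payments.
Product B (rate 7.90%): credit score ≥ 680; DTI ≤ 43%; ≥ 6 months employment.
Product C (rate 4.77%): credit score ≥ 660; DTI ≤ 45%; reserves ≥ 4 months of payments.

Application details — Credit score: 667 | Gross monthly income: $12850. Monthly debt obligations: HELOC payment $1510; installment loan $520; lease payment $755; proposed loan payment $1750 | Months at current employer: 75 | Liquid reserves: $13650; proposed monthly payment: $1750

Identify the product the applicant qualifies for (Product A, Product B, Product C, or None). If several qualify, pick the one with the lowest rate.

Product C

Total debts = (1,510 + 520 + 755 + 1,750) = 4,535; DTI = 4,535/12,850 = 35.3%.
Reserves = 13,650/1,750 = 7.8 months.
Product A: score 667 < 700; DTI 35.3% ≤ 36%; employment 75 ≥ 18 mo; reserves 7.8 ≥ 2 mo → does not qualify.
Product B: score 667 < 680; DTI 35.3% ≤ 43%; employment 75 ≥ 6 mo → does not qualify.
Product C: score 667 ≥ 660; DTI 35.3% ≤ 45%; reserves 7.8 ≥ 4 mo → qualifies.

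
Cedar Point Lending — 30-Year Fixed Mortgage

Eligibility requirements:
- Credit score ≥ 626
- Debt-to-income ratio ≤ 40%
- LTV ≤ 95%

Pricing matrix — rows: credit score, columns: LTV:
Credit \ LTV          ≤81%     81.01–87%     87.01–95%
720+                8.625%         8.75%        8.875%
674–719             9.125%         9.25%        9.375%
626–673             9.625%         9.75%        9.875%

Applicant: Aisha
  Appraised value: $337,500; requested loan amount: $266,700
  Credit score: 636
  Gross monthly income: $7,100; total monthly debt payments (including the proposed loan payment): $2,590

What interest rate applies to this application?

Credit score 636 ≥ 626; Debt-to-income = 2,590/7,100 = 36.5% — meets 40% limit
Loan-to-value = 266,700/337,500 = 79% — pass (95% max)
Score 636 is in the 626–673 band; LTV 79% is in the ≤81% band → 9.625%.

9.625%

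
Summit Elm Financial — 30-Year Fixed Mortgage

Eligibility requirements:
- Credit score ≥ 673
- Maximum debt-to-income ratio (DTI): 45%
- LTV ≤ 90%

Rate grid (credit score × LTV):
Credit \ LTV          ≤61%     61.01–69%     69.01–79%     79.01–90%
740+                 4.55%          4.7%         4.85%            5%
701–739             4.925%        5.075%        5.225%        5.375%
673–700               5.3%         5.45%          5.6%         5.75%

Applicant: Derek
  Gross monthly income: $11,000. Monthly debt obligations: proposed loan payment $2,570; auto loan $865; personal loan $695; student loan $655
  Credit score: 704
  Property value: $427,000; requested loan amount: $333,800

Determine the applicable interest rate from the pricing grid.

5.225%

Credit score 704 ≥ 673; Total monthly debts = (2,570 + 865 + 695 + 655) = 4,785. DTI: 4,785 ÷ 11,000 = 43.5%, within the 45% cap
Loan-to-value = 333,800/427,000 = 78.2% — pass (90% max)
Credit 704 → row 701–739; LTV 78.2% → column 69.01–79%. Grid cell → 5.225%.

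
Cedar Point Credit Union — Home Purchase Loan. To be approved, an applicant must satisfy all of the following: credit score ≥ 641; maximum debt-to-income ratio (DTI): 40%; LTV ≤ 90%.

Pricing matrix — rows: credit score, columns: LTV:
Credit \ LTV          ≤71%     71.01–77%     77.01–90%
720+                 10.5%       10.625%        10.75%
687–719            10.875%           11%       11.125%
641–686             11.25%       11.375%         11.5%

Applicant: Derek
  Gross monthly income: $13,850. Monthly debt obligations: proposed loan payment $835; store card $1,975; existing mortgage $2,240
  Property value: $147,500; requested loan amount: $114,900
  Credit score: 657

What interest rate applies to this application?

Credit score 657 ≥ 641; Total monthly debts = (835 + 1,975 + 2,240) = 5,050. DTI: 5,050 ÷ 13,850 = 36.5%, within the 40% cap
LTV: 114,900 ÷ 147,500 = 77.9%, within 90% cap
Row: 657 falls in 641–686. Column: 77.9% falls in 77.01–90%. Rate = 11.5%.

11.5%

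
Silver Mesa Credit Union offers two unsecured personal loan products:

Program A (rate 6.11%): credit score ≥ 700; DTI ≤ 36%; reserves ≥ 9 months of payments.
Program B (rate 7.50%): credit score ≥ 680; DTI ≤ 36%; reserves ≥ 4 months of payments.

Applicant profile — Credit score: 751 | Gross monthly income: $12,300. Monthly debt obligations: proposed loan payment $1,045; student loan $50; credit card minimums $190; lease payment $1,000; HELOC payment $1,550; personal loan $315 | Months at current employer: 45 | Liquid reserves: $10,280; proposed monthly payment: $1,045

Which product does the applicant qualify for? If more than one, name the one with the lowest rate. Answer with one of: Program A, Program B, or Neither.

Total debts = (1,045 + 50 + 190 + 1,000 + 1,550 + 315) = 4,150; DTI = 4,150/12,300 = 33.7%.
Reserves = 10,280/1,045 = 9.8 months.
Program A: score 751 ≥ 700; DTI 33.7% ≤ 36%; reserves 9.8 ≥ 9 mo → qualifies.
Program B: score 751 ≥ 680; DTI 33.7% ≤ 36%; reserves 9.8 ≥ 4 mo → qualifies.
Qualifying: Program A, Program B. Lowest rate is 6.11% → Program A.

Program A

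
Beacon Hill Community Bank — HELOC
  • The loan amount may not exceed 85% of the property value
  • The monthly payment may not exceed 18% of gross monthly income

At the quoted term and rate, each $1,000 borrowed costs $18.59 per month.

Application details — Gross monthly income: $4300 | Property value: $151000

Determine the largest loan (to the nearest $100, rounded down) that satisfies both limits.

Payment cap: 18% × $4,300 = $774/month.
At $18.59 per $1,000, that supports 774/18.59 × 1,000 ≈ $41,635 → $41,600.
LTV cap: 85% × $151,000 = $128,350 → $128,300.
Binding constraint: payment-to-income.

$41,600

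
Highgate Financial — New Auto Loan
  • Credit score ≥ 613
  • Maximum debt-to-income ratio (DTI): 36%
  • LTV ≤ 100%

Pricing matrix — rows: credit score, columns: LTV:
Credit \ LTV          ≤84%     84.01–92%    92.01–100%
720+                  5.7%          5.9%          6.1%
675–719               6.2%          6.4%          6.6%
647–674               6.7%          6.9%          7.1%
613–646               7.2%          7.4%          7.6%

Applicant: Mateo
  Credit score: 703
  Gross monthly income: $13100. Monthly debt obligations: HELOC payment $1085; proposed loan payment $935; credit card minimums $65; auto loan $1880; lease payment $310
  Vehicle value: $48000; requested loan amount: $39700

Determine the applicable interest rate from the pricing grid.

Credit score 703 ≥ 613; Total monthly debts = (1,085 + 935 + 65 + 1,880 + 310) = 4,275. DTI = 4,275/13,100 = 32.6% ≤ 36%
Loan-to-value = 39,700/48,000 = 82.7% — pass (100% max)
Credit 703 → row 675–719; LTV 82.7% → column ≤84%. Grid cell → 6.2%.

6.2%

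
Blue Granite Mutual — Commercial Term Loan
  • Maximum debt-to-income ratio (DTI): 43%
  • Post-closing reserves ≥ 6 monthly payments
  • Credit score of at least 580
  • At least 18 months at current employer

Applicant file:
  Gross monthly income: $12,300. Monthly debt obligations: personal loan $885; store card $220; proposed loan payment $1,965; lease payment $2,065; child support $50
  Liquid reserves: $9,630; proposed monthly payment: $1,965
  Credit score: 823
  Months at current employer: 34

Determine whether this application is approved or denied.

Denied

Total monthly debts = (885 + 220 + 1,965 + 2,065 + 50) = 5,185. Debt-to-income = 5,185/12,300 = 42.2% — meets 43% limit
Liquid reserves cover 9,630/1,965 = 4.9 months — < 6 required
Credit score 823 ≥ 580 (meets)
Employment 34 ≥ 18 months
Fails on reserves.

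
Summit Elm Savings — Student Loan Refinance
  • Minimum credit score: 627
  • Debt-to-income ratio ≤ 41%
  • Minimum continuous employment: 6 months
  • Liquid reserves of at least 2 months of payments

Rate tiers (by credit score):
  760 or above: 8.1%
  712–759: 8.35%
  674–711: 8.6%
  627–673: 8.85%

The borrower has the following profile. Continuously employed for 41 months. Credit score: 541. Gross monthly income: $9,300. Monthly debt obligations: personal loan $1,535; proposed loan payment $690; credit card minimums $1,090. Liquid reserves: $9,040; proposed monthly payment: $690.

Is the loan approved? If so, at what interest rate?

Denied

Credit score 541 < 627 (below minimum)
Reserves = 9,040/690 = 13.1 months ≥ 2
Total monthly debts = (1,535 + 690 + 1,090) = 3,315. DTI = 3,315/9,300 = 35.6% ≤ 41%
Employment 41 ≥ 6 months
Not all requirements met → denied.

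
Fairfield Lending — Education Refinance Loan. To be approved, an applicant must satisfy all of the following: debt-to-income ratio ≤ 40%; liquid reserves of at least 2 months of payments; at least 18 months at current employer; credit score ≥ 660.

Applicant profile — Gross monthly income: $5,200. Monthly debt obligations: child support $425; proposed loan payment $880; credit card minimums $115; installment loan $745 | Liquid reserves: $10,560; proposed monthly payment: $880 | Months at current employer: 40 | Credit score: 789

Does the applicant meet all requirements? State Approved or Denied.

Denied

Total monthly debts = (425 + 880 + 115 + 745) = 2,165. DTI = 2,165/5,200 = 41.6% > 40%
Reserves: 10,560 ÷ 880 = 12.0 months (meets 2-month minimum)
Employment 40 ≥ 18 months
Credit score 789 ≥ 660 (meets)
Fails on DTI.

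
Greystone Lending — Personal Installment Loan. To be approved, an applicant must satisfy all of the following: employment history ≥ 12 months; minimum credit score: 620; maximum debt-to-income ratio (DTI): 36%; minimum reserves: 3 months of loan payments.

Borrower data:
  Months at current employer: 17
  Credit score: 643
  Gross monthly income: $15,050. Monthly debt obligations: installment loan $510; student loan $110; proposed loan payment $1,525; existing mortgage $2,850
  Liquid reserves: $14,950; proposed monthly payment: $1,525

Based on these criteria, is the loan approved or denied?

Approved

Employment 17 ≥ 12 months
Credit score 643 ≥ 620 (meets)
Total monthly debts = (510 + 110 + 1,525 + 2,850) = 4,995. Debt-to-income = 4,995/15,050 = 33.2% — meets 36% limit
Reserves: 14,950 ÷ 1,525 = 9.8 months (meets 3-month minimum)
All criteria satisfied.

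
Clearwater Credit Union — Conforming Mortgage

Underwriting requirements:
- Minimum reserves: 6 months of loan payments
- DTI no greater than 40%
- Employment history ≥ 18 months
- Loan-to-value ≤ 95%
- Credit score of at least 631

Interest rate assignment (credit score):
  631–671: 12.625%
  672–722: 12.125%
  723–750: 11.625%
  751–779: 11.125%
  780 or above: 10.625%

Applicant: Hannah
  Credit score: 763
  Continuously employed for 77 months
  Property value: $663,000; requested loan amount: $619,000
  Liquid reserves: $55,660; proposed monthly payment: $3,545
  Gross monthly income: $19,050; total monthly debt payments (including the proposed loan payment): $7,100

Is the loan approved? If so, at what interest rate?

Credit score 763 ≥ 631 (meets minimum)
Debt-to-income = 7,100/19,050 = 37.3% — meets 40% limit
Employment 77 ≥ 18 months
LTV = 619,000/663,000 = 93.4% ≤ 95%
Reserves: 55,660 ÷ 3,545 = 15.7 months (meets 6-month minimum)
All requirements met. Score 763 falls in the 751–779 tier → 11.125%.

Approved at 11.125%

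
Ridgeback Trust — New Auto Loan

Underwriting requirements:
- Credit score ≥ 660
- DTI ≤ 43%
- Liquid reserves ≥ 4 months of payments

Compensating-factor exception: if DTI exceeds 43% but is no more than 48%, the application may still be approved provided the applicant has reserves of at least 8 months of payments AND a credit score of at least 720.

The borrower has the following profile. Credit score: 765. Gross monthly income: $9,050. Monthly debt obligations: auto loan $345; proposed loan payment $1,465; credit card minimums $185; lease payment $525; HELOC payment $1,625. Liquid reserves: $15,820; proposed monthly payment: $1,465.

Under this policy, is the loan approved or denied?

Credit score 765 ≥ 660 (meets base)
Total debts = (345 + 1,465 + 185 + 525 + 1,625) = 4,145. DTI = 4,145/9,050 = 45.8% > 43% — standard DTI limit exceeded.
Reserves = 15,820/1,465 = 10.8 months ≥ 4
DTI 45.8% is within the 43%–48% exception band; checking compensating factors.
Reserves 10.8 ≥ 8 months; credit score 765 ≥ 720.
Both compensating conditions met → exception applies.

Approved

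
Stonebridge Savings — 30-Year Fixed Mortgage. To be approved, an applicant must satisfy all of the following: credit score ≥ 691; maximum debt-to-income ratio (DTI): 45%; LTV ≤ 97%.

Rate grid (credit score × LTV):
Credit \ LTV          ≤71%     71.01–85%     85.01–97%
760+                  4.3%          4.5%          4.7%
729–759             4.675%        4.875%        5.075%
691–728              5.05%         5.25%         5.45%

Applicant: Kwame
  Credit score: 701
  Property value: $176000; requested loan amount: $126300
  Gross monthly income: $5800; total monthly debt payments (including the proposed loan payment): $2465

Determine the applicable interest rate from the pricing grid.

Credit score 701 ≥ 691; DTI = 2,465/5,800 = 42.5% ≤ 45%
LTV = 126,300/176,000 = 71.8% ≤ 97%
Score 701 is in the 691–728 band; LTV 71.8% is in the 71.01–85% band → 5.25%.

5.25%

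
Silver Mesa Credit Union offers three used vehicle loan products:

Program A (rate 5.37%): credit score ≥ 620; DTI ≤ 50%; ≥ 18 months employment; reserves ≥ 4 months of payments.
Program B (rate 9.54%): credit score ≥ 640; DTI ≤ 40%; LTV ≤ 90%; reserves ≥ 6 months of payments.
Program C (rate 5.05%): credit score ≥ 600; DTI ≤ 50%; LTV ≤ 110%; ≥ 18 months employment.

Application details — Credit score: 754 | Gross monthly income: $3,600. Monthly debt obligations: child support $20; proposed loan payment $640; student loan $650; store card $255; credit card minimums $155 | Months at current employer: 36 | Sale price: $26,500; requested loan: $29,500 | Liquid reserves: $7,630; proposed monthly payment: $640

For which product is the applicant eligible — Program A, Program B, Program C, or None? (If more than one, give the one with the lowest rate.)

Total debts = (20 + 640 + 650 + 255 + 155) = 1,720; DTI = 1,720/3,600 = 47.8%.
LTV = 29,500/26,500 = 111.3%.
Reserves = 7,630/640 = 11.9 months.
Program A: score 754 ≥ 620; DTI 47.8% ≤ 50%; employment 36 ≥ 18 mo; reserves 11.9 ≥ 4 mo → qualifies.
Program B: score 754 ≥ 640; DTI 47.8% > 40%; LTV 111.3% > 90%; reserves 11.9 ≥ 6 mo → does not qualify.
Program C: score 754 ≥ 600; DTI 47.8% ≤ 50%; LTV 111.3% > 110%; employment 36 ≥ 18 mo → does not qualify.

Program A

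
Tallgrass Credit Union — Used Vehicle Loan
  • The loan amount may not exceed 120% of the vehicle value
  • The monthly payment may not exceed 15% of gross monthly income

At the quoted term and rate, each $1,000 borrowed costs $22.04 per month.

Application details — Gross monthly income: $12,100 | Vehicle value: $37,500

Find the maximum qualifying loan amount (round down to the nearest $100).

Payment cap: 15% × $12,100 = $1,815/month.
At $22.04 per $1,000, that supports 1,815/22.04 × 1,000 ≈ $82,350 → $82,300.
LTV cap: 120% × $37,500 = $45,000 → $45,000.
Binding constraint: loan-to-value.

$45,000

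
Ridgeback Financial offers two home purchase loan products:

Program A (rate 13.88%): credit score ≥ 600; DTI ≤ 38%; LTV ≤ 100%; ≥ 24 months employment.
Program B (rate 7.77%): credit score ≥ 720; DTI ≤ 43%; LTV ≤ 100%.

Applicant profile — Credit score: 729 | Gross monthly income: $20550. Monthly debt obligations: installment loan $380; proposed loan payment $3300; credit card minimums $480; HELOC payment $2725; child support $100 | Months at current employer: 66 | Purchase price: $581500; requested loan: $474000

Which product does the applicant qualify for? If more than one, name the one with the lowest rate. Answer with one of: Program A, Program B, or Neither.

Total debts = (380 + 3,300 + 480 + 2,725 + 100) = 6,985; DTI = 6,985/20,550 = 34%.
LTV = 474,000/581,500 = 81.5%.
Program A: score 729 ≥ 600; DTI 34% ≤ 38%; LTV 81.5% ≤ 100%; employment 66 ≥ 24 mo → qualifies.
Program B: score 729 ≥ 720; DTI 34% ≤ 43%; LTV 81.5% ≤ 100% → qualifies.
Qualifying: Program A, Program B. Lowest rate is 7.77% → Program B.

Program B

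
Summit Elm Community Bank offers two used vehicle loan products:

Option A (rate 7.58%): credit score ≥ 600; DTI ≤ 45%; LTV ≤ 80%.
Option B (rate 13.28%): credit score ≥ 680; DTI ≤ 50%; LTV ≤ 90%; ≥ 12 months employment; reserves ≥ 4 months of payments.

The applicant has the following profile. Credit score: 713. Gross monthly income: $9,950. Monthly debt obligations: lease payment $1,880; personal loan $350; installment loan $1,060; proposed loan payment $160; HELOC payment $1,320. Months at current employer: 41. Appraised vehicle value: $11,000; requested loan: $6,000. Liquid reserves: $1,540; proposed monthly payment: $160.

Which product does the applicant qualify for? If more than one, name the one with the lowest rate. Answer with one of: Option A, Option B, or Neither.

Option B

Total debts = (1,880 + 350 + 1,060 + 160 + 1,320) = 4,770; DTI = 4,770/9,950 = 47.9%.
LTV = 6,000/11,000 = 54.5%.
Reserves = 1,540/160 = 9.6 months.
Option A: score 713 ≥ 600; DTI 47.9% > 45%; LTV 54.5% ≤ 80% → does not qualify.
Option B: score 713 ≥ 680; DTI 47.9% ≤ 50%; LTV 54.5% ≤ 90%; employment 41 ≥ 12 mo; reserves 9.6 ≥ 4 mo → qualifies.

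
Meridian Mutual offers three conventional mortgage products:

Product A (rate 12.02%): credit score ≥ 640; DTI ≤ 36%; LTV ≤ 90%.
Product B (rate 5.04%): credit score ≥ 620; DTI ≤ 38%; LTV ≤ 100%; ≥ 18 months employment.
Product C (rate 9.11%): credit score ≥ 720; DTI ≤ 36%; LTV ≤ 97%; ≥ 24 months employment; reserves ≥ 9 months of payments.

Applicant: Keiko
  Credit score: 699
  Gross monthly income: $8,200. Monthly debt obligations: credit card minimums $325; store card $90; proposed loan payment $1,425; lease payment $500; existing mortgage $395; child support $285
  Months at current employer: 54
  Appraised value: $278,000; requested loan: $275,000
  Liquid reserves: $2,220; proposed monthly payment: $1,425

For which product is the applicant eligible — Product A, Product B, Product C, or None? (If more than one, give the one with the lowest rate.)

Total debts = (325 + 90 + 1,425 + 500 + 395 + 285) = 3,020; DTI = 3,020/8,200 = 36.8%.
LTV = 275,000/278,000 = 98.9%.
Reserves = 2,220/1,425 = 1.6 months.
Product A: score 699 ≥ 640; DTI 36.8% > 36%; LTV 98.9% > 90% → does not qualify.
Product B: score 699 ≥ 620; DTI 36.8% ≤ 38%; LTV 98.9% ≤ 100%; employment 54 ≥ 18 mo → qualifies.
Product C: score 699 < 720; DTI 36.8% > 36%; LTV 98.9% > 97%; employment 54 ≥ 24 mo; reserves 1.6 < 9 mo → does not qualify.

Product B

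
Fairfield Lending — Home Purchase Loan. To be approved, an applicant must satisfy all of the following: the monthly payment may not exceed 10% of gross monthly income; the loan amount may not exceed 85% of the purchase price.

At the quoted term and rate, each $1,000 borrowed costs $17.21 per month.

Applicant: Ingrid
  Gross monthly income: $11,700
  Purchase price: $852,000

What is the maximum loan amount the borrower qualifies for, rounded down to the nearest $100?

Payment cap: 10% × $11,700 = $1,170/month.
At $17.21 per $1,000, that supports 1,170/17.21 × 1,000 ≈ $67,983 → $67,900.
LTV cap: 85% × $852,000 = $724,200 → $724,200.
Binding constraint: payment-to-income.

$67,900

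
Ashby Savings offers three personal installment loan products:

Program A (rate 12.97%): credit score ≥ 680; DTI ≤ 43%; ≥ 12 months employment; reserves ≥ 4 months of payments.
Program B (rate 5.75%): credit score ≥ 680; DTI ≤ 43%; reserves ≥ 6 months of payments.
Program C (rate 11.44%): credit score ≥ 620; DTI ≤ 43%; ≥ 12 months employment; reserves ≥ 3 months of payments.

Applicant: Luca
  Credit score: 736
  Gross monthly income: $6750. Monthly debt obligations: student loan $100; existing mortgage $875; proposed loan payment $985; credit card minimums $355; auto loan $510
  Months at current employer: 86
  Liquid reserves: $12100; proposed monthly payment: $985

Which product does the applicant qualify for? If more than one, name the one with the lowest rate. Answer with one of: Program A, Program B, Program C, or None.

Program B

Total debts = (100 + 875 + 985 + 355 + 510) = 2,825; DTI = 2,825/6,750 = 41.9%.
Reserves = 12,100/985 = 12.3 months.
Program A: score 736 ≥ 680; DTI 41.9% ≤ 43%; employment 86 ≥ 12 mo; reserves 12.3 ≥ 4 mo → qualifies.
Program B: score 736 ≥ 680; DTI 41.9% ≤ 43%; reserves 12.3 ≥ 6 mo → qualifies.
Program C: score 736 ≥ 620; DTI 41.9% ≤ 43%; employment 86 ≥ 12 mo; reserves 12.3 ≥ 3 mo → qualifies.
Qualifying: Program A, Program B, Program C. Lowest rate is 5.75% → Program B.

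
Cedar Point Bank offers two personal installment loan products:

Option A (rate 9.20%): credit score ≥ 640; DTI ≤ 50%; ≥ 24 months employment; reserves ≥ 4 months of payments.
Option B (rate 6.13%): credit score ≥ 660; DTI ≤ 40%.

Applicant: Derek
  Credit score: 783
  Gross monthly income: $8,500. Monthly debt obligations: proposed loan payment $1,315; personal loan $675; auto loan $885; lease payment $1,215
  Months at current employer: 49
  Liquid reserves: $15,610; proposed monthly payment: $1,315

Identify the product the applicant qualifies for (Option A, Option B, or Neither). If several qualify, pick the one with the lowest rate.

Option A

Total debts = (1,315 + 675 + 885 + 1,215) = 4,090; DTI = 4,090/8,500 = 48.1%.
Reserves = 15,610/1,315 = 11.9 months.
Option A: score 783 ≥ 640; DTI 48.1% ≤ 50%; employment 49 ≥ 24 mo; reserves 11.9 ≥ 4 mo → qualifies.
Option B: score 783 ≥ 660; DTI 48.1% > 40% → does not qualify.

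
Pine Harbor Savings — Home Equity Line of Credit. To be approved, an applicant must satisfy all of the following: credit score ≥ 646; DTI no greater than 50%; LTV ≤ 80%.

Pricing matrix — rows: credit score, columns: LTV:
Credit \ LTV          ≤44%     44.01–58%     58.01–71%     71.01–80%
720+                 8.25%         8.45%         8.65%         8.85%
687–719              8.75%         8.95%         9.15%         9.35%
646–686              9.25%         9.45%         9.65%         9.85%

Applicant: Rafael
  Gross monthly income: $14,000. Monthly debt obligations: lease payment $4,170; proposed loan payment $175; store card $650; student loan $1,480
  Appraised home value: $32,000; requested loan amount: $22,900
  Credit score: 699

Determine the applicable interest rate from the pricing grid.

Credit score 699 ≥ 646; Total monthly debts = (4,170 + 175 + 650 + 1,480) = 6,475. DTI = 6,475/14,000 = 46.2% ≤ 50%
LTV = 22,900/32,000 = 71.6% ≤ 80%
Row: 699 falls in 687–719. Column: 71.6% falls in 71.01–80%. Rate = 9.35%.

9.35%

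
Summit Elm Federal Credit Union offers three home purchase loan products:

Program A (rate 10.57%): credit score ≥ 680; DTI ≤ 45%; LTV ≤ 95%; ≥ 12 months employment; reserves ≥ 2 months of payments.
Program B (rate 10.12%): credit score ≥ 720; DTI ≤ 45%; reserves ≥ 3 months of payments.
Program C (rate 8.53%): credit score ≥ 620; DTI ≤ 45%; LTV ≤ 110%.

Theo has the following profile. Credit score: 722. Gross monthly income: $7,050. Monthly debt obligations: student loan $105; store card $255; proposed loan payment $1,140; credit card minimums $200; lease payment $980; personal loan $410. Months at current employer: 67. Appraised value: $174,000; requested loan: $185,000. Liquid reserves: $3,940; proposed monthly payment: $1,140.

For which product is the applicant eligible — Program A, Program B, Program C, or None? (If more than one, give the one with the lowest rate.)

Program C

Total debts = (105 + 255 + 1,140 + 200 + 980 + 410) = 3,090; DTI = 3,090/7,050 = 43.8%.
LTV = 185,000/174,000 = 106.3%.
Reserves = 3,940/1,140 = 3.5 months.
Program A: score 722 ≥ 680; DTI 43.8% ≤ 45%; LTV 106.3% > 95%; employment 67 ≥ 12 mo; reserves 3.5 ≥ 2 mo → does not qualify.
Program B: score 722 ≥ 720; DTI 43.8% ≤ 45%; reserves 3.5 ≥ 3 mo → qualifies.
Program C: score 722 ≥ 620; DTI 43.8% ≤ 45%; LTV 106.3% ≤ 110% → qualifies.
Qualifying: Program B, Program C. Lowest rate is 8.53% → Program C.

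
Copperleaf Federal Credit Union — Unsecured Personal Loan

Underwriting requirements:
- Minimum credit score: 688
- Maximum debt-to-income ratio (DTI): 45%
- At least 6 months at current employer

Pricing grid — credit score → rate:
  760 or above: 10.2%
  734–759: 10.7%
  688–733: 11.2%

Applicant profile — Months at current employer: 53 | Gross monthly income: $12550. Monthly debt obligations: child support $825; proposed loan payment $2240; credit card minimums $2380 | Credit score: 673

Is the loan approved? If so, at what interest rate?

Denied

Credit score 673 < 688 (below minimum)
Total monthly debts = (825 + 2,240 + 2,380) = 5,445. Debt-to-income = 5,445/12,550 = 43.4% — meets 45% limit
Employment 53 ≥ 6 months
Not all requirements met → denied.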